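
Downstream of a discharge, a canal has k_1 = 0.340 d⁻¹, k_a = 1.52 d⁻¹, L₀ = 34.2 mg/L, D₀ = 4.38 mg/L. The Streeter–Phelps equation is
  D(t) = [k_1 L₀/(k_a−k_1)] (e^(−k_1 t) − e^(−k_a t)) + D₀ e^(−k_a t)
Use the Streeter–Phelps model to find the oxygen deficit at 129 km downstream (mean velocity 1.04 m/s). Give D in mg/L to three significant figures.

Travel time t = x/v = 129 km / (1.04 m/s) = 129000 m / 1.04 m/s = 124000 s = 1.436 d.
k_1 L₀/(k_a−k_1) = 0.340×34.2/(1.52−0.340) = 11.63/1.180 = 9.854 mg/L.
e^(−k_1 t) = e^(−0.340×1.436) = 0.6138; e^(−k_a t) = e^(−1.52×1.436) = 0.1128.
D = 9.854 × (0.6138 − 0.1128) + 4.38 × 0.1128 = 4.937 + 0.4941 = 5.431 mg/L.

D ≈ 5.43 mg/L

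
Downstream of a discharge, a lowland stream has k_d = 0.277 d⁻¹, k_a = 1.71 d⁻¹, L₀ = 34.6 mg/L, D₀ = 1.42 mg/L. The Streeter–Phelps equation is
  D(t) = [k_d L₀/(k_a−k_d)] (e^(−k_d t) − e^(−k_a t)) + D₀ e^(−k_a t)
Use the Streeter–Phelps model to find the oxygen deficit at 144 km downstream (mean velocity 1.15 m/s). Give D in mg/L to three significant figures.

Travel time t = x/v = 144 km / (1.15 m/s) = 144000 m / 1.15 m/s = 125200 s = 1.449 d.
k_d L₀/(k_a−k_d) = 0.277×34.6/(1.71−0.277) = 9.584/1.433 = 6.688 mg/L.
e^(−k_d t) = e^(−0.277×1.449) = 0.6693; e^(−k_a t) = e^(−1.71×1.449) = 0.08389.
D = 6.688 × (0.6693 − 0.08389) + 1.42 × 0.08389 = 3.916 + 0.1191 = 4.035 mg/L.

D ≈ 4.03 mg/L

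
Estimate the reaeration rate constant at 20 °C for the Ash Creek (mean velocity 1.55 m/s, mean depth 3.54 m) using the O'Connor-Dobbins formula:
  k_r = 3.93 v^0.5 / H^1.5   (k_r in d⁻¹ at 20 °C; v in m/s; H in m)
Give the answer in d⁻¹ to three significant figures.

k_r = 3.93 × 1.55^0.5 / 3.54^1.5 = 3.93 × 1.245 / 6.660 = 0.7346 d⁻¹.

k_r ≈ 0.735 d⁻¹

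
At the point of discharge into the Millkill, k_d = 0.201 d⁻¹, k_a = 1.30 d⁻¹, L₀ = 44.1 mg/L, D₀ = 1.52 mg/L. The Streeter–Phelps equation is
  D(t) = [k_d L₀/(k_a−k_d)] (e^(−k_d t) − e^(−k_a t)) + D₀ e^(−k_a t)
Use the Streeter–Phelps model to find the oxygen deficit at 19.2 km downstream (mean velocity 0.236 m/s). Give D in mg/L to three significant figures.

Travel time t = x/v = 19.2 km / (0.236 m/s) = 19200 m / 0.236 m/s = 81360 s = 0.9416 d.
k_d L₀/(k_a−k_d) = 0.201×44.1/(1.30−0.201) = 8.864/1.099 = 8.066 mg/L.
e^(−k_d t) = e^(−0.201×0.9416) = 0.8276; e^(−k_a t) = e^(−1.30×0.9416) = 0.2940.
D = 8.066 × (0.8276 − 0.2940) + 1.52 × 0.2940 = 4.303 + 0.4469 = 4.750 mg/L.

D ≈ 4.75 mg/L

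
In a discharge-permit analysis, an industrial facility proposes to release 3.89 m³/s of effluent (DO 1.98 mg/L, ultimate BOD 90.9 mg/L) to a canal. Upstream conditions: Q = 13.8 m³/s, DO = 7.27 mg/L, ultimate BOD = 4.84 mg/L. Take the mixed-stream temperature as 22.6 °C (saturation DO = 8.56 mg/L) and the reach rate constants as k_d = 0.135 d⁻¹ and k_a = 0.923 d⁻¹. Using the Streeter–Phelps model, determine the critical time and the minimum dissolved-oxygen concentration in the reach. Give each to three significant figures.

t_c ≈ 1.27 d; minimum DO ≈ 5.63 mg/L

Mixed DO = (13.8×7.27 + 3.89×1.98)/(13.8+3.89) = 108.0/17.69 = 6.107 mg/L.
Mixed L₀ = (13.8×4.84 + 3.89×90.9)/(17.69) = 420.4/17.69 = 23.76 mg/L.
Initial deficit D₀ = C_s − DO₀ = 8.56 − 6.107 = 2.453 mg/L.
t_c = (1/0.7880) ln[(0.923/0.135)(1 − 2.453×0.7880/(0.135×23.76))] = 1.269 × ln(2.717) = 1.269 d.
D_c = (0.135/0.923) × 23.76 × e^(−0.135×1.269) = 0.1463 × 23.76 × 0.8426 = 2.929 mg/L.
Minimum DO = 8.56 − 2.929 = 5.631 mg/L.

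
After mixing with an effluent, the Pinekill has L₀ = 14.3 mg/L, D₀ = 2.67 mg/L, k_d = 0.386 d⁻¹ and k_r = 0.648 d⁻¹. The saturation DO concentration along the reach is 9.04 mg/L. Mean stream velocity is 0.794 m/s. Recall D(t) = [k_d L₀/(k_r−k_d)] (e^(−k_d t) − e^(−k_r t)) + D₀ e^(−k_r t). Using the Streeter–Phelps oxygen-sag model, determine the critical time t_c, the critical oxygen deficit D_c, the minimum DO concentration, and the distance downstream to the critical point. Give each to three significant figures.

t_c ≈ 1.46 d; D_c ≈ 4.85 mg/L; min DO ≈ 4.19 mg/L; x_c ≈ 100 km

With k_r/k_d = 1.679 and 1 − D₀(k_r−k_d)/(k_d L₀) = 0.8733,
t_c = ln(1.679 × 0.8733) / (0.648 − 0.386) = ln(1.466) / 0.2620 = 0.3825/0.2620 = 1.460 d.
D_c = (k_d/k_r) L₀ e^(−k_d t_c) = (0.386/0.648) × 14.3 × e^(−0.386×1.460) = 0.5957 × 14.3 × 0.5692 = 4.848 mg/L.
Minimum DO = C_s − D_c = 9.04 − 4.848 = 4.192 mg/L.
x_c = v t_c = 0.794 m/s × 1.460 d × 86400 s/d = 100200 m ≈ 100 km.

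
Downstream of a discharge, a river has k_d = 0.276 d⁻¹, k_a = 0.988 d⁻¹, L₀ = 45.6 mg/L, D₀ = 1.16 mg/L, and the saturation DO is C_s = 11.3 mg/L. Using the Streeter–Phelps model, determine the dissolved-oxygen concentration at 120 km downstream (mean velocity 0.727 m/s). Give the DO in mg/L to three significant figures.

Travel time t = x/v = 120 km / (0.727 m/s) = 120000 m / 0.727 m/s = 165100 s = 1.910 d.
k_d L₀/(k_a−k_d) = 0.276×45.6/(0.988−0.276) = 12.59/0.7120 = 17.68 mg/L.
e^(−k_d t) = e^(−0.276×1.910) = 0.5902; e^(−k_a t) = e^(−0.988×1.910) = 0.1514.
D = 17.68 × (0.5902 − 0.1514) + 1.16 × 0.1514 = 7.756 + 0.1757 = 7.931 mg/L.
DO = C_s − D = 11.3 − 7.931 = 3.369 mg/L.

DO ≈ 3.37 mg/L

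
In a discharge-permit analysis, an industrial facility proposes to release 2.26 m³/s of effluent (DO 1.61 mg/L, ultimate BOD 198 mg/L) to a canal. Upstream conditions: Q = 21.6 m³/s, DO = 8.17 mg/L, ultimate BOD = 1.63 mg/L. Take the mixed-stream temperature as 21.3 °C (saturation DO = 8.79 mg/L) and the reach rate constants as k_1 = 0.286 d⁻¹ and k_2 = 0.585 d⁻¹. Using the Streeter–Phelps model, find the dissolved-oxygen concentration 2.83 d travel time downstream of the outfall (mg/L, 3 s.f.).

DO ≈ 3.64 mg/L

Mixed DO = (21.6×8.17 + 2.26×1.61)/(21.6+2.26) = 180.1/23.86 = 7.549 mg/L.
Mixed L₀ = (21.6×1.63 + 2.26×198)/(23.86) = 482.7/23.86 = 20.23 mg/L.
Initial deficit D₀ = C_s − DO₀ = 8.79 − 7.549 = 1.241 mg/L.
D(2.83) = [0.286×20.23/(0.585−0.286)](e^(−0.286×2.83) − e^(−0.585×2.83)) + 1.241 e^(−0.585×2.83)
= 19.35 × (0.4451 − 0.1910) + 1.241 × 0.1910 = 5.155 mg/L.
DO = 8.79 − 5.155 = 3.635 mg/L.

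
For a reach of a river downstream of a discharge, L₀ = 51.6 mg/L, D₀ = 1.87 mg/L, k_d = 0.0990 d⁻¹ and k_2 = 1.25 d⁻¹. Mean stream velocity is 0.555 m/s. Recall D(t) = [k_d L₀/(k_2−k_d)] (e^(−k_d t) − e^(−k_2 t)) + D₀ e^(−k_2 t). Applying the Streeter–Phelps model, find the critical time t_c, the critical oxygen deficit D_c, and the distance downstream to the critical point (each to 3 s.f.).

At the critical point dD/dt = 0, so k_d L₀ e^(−k_d t) = k_2 D. Substituting D(t) from the Streeter–Phelps equation and solving for t gives
t_c = ln[(k_2/k_d)(1 − D₀(k_2−k_d)/(k_d L₀))] / (k_2−k_d).
Here k_2−k_d = 1.151 d⁻¹ and 1 − D₀(k_2−k_d)/(k_d L₀) = 1 − 1.87×1.151/(0.0990×51.6) = 0.5787, so
t_c = ln(12.63 × 0.5787) / 1.151 = 1.989 / 1.151 = 1.728 d.
D_c = (k_d/k_2) L₀ e^(−k_d t_c) = (0.0990/1.25) × 51.6 × e^(−0.0990×1.728) = 0.07920 × 51.6 × 0.8428 = 3.444 mg/L.
x_c = v t_c = 0.555 m/s × 1.728 d × 86400 s/d = 82850 m ≈ 82.9 km.

t_c ≈ 1.73 d; D_c ≈ 3.44 mg/L; x_c ≈ 82.9 km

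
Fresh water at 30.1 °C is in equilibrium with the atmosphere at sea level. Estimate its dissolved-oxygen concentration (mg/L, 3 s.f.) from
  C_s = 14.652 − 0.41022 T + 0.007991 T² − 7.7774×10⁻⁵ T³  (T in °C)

C_s ≈ 7.42 mg/L

C_s = 14.652 − 0.41022×30.1 + 0.007991×30.1² − 7.7774×10⁻⁵×30.1³ = 7.423 mg/L.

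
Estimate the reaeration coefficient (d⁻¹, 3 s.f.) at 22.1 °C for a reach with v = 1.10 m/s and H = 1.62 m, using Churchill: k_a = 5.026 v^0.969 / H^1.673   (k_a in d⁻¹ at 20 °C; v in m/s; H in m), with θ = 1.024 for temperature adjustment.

k_a(20) = 5.026 × 1.10^0.969 / 1.62^1.673 = 5.026 × 1.097 / 2.241 = 2.459 d⁻¹.
k_a(22.1) = 2.459 × 1.024^(22.1−20) = 2.459 × 1.051 = 2.585 d⁻¹.

k_a ≈ 2.58 d⁻¹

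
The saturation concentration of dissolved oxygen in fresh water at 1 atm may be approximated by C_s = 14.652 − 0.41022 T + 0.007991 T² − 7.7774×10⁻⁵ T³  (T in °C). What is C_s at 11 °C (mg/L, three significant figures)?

C_s = 14.652 − 0.41022×11 + 0.007991×11² − 7.7774×10⁻⁵×11³ = 11.00 mg/L.

C_s ≈ 11.0 mg/L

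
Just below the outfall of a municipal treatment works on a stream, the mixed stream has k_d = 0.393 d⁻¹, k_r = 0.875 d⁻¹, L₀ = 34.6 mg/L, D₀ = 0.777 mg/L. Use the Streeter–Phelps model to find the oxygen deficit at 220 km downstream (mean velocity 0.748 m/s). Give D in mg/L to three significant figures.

D ≈ 6.01 mg/L

Travel time t = x/v = 220 km / (0.748 m/s) = 220000 m / 0.748 m/s = 294100 s = 3.404 d.
k_d L₀/(k_r−k_d) = 0.393×34.6/(0.875−0.393) = 13.60/0.4820 = 28.21 mg/L.
e^(−k_d t) = e^(−0.393×3.404) = 0.2624; e^(−k_r t) = e^(−0.875×3.404) = 0.05086.
D = 28.21 × (0.2624 − 0.05086) + 0.777 × 0.05086 = 5.968 + 0.03952 = 6.008 mg/L.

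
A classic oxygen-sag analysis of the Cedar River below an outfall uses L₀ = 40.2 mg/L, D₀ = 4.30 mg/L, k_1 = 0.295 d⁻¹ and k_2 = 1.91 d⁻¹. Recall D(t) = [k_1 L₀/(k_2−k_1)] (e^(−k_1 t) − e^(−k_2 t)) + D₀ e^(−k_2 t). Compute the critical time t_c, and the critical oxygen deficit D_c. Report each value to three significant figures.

t_c = [1/(k_2−k_1)] ln[(k_2/k_1)(1 − D₀(k_2−k_1)/(k_1 L₀))]
= [1/(1.91−0.295)] ln[(1.91/0.295)(1 − 4.30×1.615/(0.295×40.2))]
= (1/1.615) ln[6.475 × 0.4144] = 0.6192 × ln(2.683) = 0.6192 × 0.9870 = 0.6111 d.
D_c = (k_1/k_2) L₀ e^(−k_1 t_c) = (0.295/1.91) × 40.2 × e^(−0.295×0.6111) = 0.1545 × 40.2 × 0.8350 = 5.185 mg/L.

t_c ≈ 0.611 d; D_c ≈ 5.18 mg/L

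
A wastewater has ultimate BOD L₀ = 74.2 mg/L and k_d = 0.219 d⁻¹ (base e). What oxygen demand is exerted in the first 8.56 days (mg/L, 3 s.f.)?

y_t = L₀(1 − e^(−k_d t)) = 74.2 × (1 − e^(−0.219×8.56))
= 74.2 × (1 − 0.1534) = 74.2 × 0.8466 = 62.82 mg/L.

y ≈ 62.8 mg/L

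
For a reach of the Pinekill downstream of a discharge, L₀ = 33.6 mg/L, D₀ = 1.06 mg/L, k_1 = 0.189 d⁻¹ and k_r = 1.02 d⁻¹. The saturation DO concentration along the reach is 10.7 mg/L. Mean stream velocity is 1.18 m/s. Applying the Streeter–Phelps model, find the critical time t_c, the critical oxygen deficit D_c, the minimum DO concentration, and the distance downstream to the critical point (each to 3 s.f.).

t_c ≈ 1.85 d; D_c ≈ 4.39 mg/L; min DO ≈ 6.31 mg/L; x_c ≈ 189 km

At the critical point dD/dt = 0, so k_1 L₀ e^(−k_1 t) = k_r D. Substituting D(t) from the Streeter–Phelps equation and solving for t gives
t_c = ln[(k_r/k_1)(1 − D₀(k_r−k_1)/(k_1 L₀))] / (k_r−k_1).
Here k_r−k_1 = 0.8310 d⁻¹ and 1 − D₀(k_r−k_1)/(k_1 L₀) = 1 − 1.06×0.8310/(0.189×33.6) = 0.8613, so
t_c = ln(5.397 × 0.8613) / 0.8310 = 1.536 / 0.8310 = 1.849 d.
L(t_c) = L₀ e^(−k_1 t_c) = 33.6 × 0.7051 = 23.69 mg/L, and at the critical point k_r D_c = k_1 L, so D_c = (0.189/1.02) × 23.69 = 4.390 mg/L.
Minimum DO = C_s − D_c = 10.7 − 4.390 = 6.310 mg/L.
x_c = v t_c = 1.18 m/s × 1.849 d × 86400 s/d = 188500 m ≈ 189 km.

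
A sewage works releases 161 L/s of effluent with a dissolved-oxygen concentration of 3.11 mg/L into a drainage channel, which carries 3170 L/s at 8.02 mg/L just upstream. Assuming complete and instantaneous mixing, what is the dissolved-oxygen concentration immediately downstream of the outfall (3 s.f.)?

7.78 mg/L

Flow-weighted mixing: C = (Q_r C_r + Q_w C_w)/(Q_r + Q_w)
= (3170×8.02 + 161×3.11)/(3170 + 161) = 25920/3331 = 7.783 mg/L.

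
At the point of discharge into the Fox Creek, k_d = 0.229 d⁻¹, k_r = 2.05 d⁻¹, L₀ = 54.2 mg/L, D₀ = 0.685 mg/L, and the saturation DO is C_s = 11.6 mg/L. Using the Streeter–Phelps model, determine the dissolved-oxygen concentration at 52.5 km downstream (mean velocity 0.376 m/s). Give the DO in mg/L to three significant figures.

DO ≈ 7.12 mg/L

Travel time t = x/v = 52.5 km / (0.376 m/s) = 52500 m / 0.376 m/s = 139600 s = 1.616 d.
k_d L₀/(k_r−k_d) = 0.229×54.2/(2.05−0.229) = 12.41/1.821 = 6.816 mg/L.
e^(−k_d t) = e^(−0.229×1.616) = 0.6907; e^(−k_r t) = e^(−2.05×1.616) = 0.03641.
D = 6.816 × (0.6907 − 0.03641) + 0.685 × 0.03641 = 4.459 + 0.02494 = 4.484 mg/L.
DO = C_s − D = 11.6 − 4.484 = 7.116 mg/L.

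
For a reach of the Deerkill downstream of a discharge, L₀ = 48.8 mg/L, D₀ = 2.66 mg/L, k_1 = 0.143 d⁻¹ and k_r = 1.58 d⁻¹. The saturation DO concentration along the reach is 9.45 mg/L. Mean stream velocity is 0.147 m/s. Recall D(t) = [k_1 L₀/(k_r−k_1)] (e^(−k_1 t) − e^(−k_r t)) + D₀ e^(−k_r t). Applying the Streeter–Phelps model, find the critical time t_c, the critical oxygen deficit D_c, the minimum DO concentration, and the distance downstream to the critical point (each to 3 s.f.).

At the critical point dD/dt = 0, so k_1 L₀ e^(−k_1 t) = k_r D. Substituting D(t) from the Streeter–Phelps equation and solving for t gives
t_c = ln[(k_r/k_1)(1 − D₀(k_r−k_1)/(k_1 L₀))] / (k_r−k_1).
Here k_r−k_1 = 1.437 d⁻¹ and 1 − D₀(k_r−k_1)/(k_1 L₀) = 1 − 2.66×1.437/(0.143×48.8) = 0.4522, so
t_c = ln(11.05 × 0.4522) / 1.437 = 1.609 / 1.437 = 1.120 d.
D_c = (k_1/k_r) L₀ e^(−k_1 t_c) = (0.143/1.58) × 48.8 × e^(−0.143×1.120) = 0.09051 × 48.8 × 0.8521 = 3.763 mg/L.
Minimum DO = C_s − D_c = 9.45 − 3.763 = 5.687 mg/L.
x_c = v t_c = 0.147 m/s × 1.120 d × 86400 s/d = 14220 m ≈ 14.2 km.

t_c ≈ 1.12 d; D_c ≈ 3.76 mg/L; min DO ≈ 5.69 mg/L; x_c ≈ 14.2 km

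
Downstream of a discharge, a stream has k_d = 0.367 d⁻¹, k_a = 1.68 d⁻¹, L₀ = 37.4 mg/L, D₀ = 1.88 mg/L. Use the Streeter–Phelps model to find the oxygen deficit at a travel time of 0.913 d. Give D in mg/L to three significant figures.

D ≈ 5.63 mg/L

k_d L₀/(k_a−k_d) = 0.367×37.4/(1.68−0.367) = 13.73/1.313 = 10.45 mg/L.
e^(−k_d t) = e^(−0.367×0.9130) = 0.7153; e^(−k_a t) = e^(−1.68×0.9130) = 0.2157.
D = 10.45 × (0.7153 − 0.2157) + 1.88 × 0.2157 = 5.223 + 0.4055 = 5.628 mg/L.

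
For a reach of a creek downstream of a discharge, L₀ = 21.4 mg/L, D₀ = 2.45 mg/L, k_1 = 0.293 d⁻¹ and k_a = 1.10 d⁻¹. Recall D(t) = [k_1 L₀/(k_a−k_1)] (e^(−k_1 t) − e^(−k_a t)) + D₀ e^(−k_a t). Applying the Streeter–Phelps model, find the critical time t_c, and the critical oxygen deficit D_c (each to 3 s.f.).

t_c ≈ 1.17 d; D_c ≈ 4.05 mg/L

t_c = [1/(k_a−k_1)] ln[(k_a/k_1)(1 − D₀(k_a−k_1)/(k_1 L₀))]
= [1/(1.10−0.293)] ln[(1.10/0.293)(1 − 2.45×0.8070/(0.293×21.4))]
= (1/0.8070) ln[3.754 × 0.6847] = 1.239 × ln(2.570) = 1.239 × 0.9441 = 1.170 d.
L(t_c) = L₀ e^(−k_1 t_c) = 21.4 × 0.7098 = 15.19 mg/L, and at the critical point k_a D_c = k_1 L, so D_c = (0.293/1.10) × 15.19 = 4.046 mg/L.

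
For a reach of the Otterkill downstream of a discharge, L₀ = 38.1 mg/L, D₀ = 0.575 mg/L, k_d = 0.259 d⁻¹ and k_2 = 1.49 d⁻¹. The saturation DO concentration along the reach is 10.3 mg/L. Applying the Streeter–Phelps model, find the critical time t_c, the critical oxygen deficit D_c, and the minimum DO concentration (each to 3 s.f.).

t_c = [1/(k_2−k_d)] ln[(k_2/k_d)(1 − D₀(k_2−k_d)/(k_d L₀))]
= [1/(1.49−0.259)] ln[(1.49/0.259)(1 − 0.575×1.231/(0.259×38.1))]
= (1/1.231) ln[5.753 × 0.9283] = 0.8123 × ln(5.340) = 0.8123 × 1.675 = 1.361 d.
L(t_c) = L₀ e^(−k_d t_c) = 38.1 × 0.7029 = 26.78 mg/L, and at the critical point k_2 D_c = k_d L, so D_c = (0.259/1.49) × 26.78 = 4.655 mg/L.
Minimum DO = C_s − D_c = 10.3 − 4.655 = 5.645 mg/L.

t_c ≈ 1.36 d; D_c ≈ 4.66 mg/L; min DO ≈ 5.64 mg/L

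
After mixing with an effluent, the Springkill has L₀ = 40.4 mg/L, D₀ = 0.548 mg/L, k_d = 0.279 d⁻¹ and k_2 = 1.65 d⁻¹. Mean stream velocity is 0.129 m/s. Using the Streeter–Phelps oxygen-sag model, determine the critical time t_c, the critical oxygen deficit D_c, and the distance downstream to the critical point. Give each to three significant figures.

With k_2/k_d = 5.914 and 1 − D₀(k_2−k_d)/(k_d L₀) = 0.9333,
t_c = ln(5.914 × 0.9333) / (1.65 − 0.279) = ln(5.520) / 1.371 = 1.708/1.371 = 1.246 d.
L(t_c) = L₀ e^(−k_d t_c) = 40.4 × 0.7063 = 28.54 mg/L, and at the critical point k_2 D_c = k_d L, so D_c = (0.279/1.65) × 28.54 = 4.825 mg/L.
x_c = v t_c = 0.129 m/s × 1.246 d × 86400 s/d = 13890 m ≈ 13.9 km.

t_c ≈ 1.25 d; D_c ≈ 4.83 mg/L; x_c ≈ 13.9 km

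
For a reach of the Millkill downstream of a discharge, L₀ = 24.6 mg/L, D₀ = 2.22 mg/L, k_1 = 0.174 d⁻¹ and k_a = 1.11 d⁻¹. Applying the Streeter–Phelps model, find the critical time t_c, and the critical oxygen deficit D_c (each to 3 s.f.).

t_c ≈ 1.27 d; D_c ≈ 3.09 mg/L

At the critical point dD/dt = 0, so k_1 L₀ e^(−k_1 t) = k_a D. Substituting D(t) from the Streeter–Phelps equation and solving for t gives
t_c = ln[(k_a/k_1)(1 − D₀(k_a−k_1)/(k_1 L₀))] / (k_a−k_1).
Here k_a−k_1 = 0.9360 d⁻¹ and 1 − D₀(k_a−k_1)/(k_1 L₀) = 1 − 2.22×0.9360/(0.174×24.6) = 0.5146, so
t_c = ln(6.379 × 0.5146) / 0.9360 = 1.189 / 0.9360 = 1.270 d.
D_c = (k_1/k_a) L₀ e^(−k_1 t_c) = (0.174/1.11) × 24.6 × e^(−0.174×1.270) = 0.1568 × 24.6 × 0.8018 = 3.092 mg/L.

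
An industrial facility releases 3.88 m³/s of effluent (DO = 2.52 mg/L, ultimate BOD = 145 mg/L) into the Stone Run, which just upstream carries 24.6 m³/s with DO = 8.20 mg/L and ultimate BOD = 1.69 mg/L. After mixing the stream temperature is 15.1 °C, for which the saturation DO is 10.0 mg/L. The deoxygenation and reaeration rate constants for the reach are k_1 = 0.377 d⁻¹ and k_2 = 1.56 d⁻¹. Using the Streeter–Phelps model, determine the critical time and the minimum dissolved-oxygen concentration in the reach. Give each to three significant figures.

t_c ≈ 0.795 d; minimum DO ≈ 6.20 mg/L

Mixed DO = (24.6×8.20 + 3.88×2.52)/(24.6+3.88) = 211.5/28.48 = 7.426 mg/L.
Mixed L₀ = (24.6×1.69 + 3.88×145)/(28.48) = 604.2/28.48 = 21.21 mg/L.
Initial deficit D₀ = C_s − DO₀ = 10.0 − 7.426 = 2.574 mg/L.
t_c = (1/1.183) ln[(1.56/0.377)(1 − 2.574×1.183/(0.377×21.21))] = 0.8453 × ln(2.563) = 0.7954 d.
D_c = (0.377/1.56) × 21.21 × e^(−0.377×0.7954) = 0.2417 × 21.21 × 0.7409 = 3.798 mg/L.
Minimum DO = 10.0 − 3.798 = 6.202 mg/L.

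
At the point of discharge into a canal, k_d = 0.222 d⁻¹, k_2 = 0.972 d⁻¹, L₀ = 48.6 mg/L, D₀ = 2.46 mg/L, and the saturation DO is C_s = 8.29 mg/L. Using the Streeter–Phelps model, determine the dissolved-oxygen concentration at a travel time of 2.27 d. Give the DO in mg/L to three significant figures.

k_d L₀/(k_2−k_d) = 0.222×48.6/(0.972−0.222) = 10.79/0.7500 = 14.39 mg/L.
e^(−k_d t) = e^(−0.222×2.270) = 0.6041; e^(−k_2 t) = e^(−0.972×2.270) = 0.1101.
D = 14.39 × (0.6041 − 0.1101) + 2.46 × 0.1101 = 7.107 + 0.2708 = 7.378 mg/L.
DO = C_s − D = 8.29 − 7.378 = 0.9119 mg/L.

DO ≈ 0.912 mg/L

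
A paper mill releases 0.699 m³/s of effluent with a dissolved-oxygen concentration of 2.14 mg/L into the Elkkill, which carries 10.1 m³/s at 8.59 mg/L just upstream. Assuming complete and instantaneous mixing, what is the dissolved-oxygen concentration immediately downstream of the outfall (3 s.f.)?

8.17 mg/L

Flow-weighted mixing: C = (Q_r C_r + Q_w C_w)/(Q_r + Q_w)
= (10.1×8.59 + 0.699×2.14)/(10.1 + 0.699) = 88.25/10.80 = 8.173 mg/L.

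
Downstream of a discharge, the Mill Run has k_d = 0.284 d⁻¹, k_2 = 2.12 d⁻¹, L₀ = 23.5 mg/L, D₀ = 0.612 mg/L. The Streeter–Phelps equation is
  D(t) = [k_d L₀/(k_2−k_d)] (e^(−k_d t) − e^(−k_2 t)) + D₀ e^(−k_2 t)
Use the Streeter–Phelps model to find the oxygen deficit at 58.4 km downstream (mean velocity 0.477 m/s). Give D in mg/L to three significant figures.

Travel time t = x/v = 58.4 km / (0.477 m/s) = 58400 m / 0.477 m/s = 122400 s = 1.417 d.
k_d L₀/(k_2−k_d) = 0.284×23.5/(2.12−0.284) = 6.674/1.836 = 3.635 mg/L.
e^(−k_d t) = e^(−0.284×1.417) = 0.6687; e^(−k_2 t) = e^(−2.12×1.417) = 0.04958.
D = 3.635 × (0.6687 − 0.04958) + 0.612 × 0.04958 = 2.250 + 0.03034 = 2.281 mg/L.

D ≈ 2.28 mg/L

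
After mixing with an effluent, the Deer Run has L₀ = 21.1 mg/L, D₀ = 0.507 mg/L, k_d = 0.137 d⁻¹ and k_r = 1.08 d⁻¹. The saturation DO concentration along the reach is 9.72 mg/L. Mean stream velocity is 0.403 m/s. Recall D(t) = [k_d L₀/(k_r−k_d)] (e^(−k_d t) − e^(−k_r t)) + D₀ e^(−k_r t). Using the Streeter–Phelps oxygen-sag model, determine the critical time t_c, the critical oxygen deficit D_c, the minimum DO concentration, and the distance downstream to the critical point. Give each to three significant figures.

t_c ≈ 2.00 d; D_c ≈ 2.04 mg/L; min DO ≈ 7.68 mg/L; x_c ≈ 69.6 km

t_c = [1/(k_r−k_d)] ln[(k_r/k_d)(1 − D₀(k_r−k_d)/(k_d L₀))]
= [1/(1.08−0.137)] ln[(1.08/0.137)(1 − 0.507×0.9430/(0.137×21.1))]
= (1/0.9430) ln[7.883 × 0.8346] = 1.060 × ln(6.579) = 1.060 × 1.884 = 1.998 d.
L(t_c) = L₀ e^(−k_d t_c) = 21.1 × 0.7606 = 16.05 mg/L, and at the critical point k_r D_c = k_d L, so D_c = (0.137/1.08) × 16.05 = 2.036 mg/L.
Minimum DO = C_s − D_c = 9.72 − 2.036 = 7.684 mg/L.
x_c = v t_c = 0.403 m/s × 1.998 d × 86400 s/d = 69560 m ≈ 69.6 km.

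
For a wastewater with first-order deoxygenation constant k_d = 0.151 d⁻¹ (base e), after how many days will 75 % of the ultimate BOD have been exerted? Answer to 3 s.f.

y/L₀ = 1 − e^(−k_d t) = 0.75 ⇒ e^(−k_d t) = 0.250
t = −ln(0.250) / 0.151 = 1.386 / 0.151 = 9.181 d.

t ≈ 9.18 d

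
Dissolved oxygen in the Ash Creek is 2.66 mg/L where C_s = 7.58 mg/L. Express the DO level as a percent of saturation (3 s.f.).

35.1 % saturation

% saturation = C/C_s × 100 = 2.66/7.58 × 100 = 35.1 %.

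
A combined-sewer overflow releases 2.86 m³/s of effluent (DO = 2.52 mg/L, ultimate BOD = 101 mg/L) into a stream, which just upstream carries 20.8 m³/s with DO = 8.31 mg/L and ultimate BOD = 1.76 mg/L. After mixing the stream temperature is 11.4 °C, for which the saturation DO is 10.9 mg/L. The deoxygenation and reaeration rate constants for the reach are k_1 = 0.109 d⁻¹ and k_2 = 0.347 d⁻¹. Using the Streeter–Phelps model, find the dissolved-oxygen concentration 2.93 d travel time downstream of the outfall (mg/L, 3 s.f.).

DO ≈ 7.41 mg/L

Mixed DO = (20.8×8.31 + 2.86×2.52)/(20.8+2.86) = 180.1/23.66 = 7.610 mg/L.
Mixed L₀ = (20.8×1.76 + 2.86×101)/(23.66) = 325.5/23.66 = 13.76 mg/L.
Initial deficit D₀ = C_s − DO₀ = 10.9 − 7.610 = 3.290 mg/L.
D(2.93) = [0.109×13.76/(0.347−0.109)](e^(−0.109×2.93) − e^(−0.347×2.93)) + 3.290 e^(−0.347×2.93)
= 6.300 × (0.7266 − 0.3618) + 3.290 × 0.3618 = 3.489 mg/L.
DO = 10.9 − 3.489 = 7.411 mg/L.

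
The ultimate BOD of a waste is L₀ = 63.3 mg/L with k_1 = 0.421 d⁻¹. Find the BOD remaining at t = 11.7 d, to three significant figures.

L_t = L₀ e^(−k_1 t) = 63.3 × e^(−0.421×11.7) = 63.3 × 0.007258 = 0.4594 mg/L.

L ≈ 0.459 mg/L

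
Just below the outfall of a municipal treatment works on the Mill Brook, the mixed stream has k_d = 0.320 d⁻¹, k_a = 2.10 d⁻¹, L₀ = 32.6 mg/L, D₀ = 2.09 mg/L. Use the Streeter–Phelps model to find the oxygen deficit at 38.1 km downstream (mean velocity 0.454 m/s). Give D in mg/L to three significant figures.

D ≈ 3.80 mg/L

Travel time t = x/v = 38.1 km / (0.454 m/s) = 38100 m / 0.454 m/s = 83920 s = 0.9713 d.
k_d L₀/(k_a−k_d) = 0.320×32.6/(2.10−0.320) = 10.43/1.780 = 5.861 mg/L.
e^(−k_d t) = e^(−0.320×0.9713) = 0.7328; e^(−k_a t) = e^(−2.10×0.9713) = 0.1301.
D = 5.861 × (0.7328 − 0.1301) + 2.09 × 0.1301 = 3.533 + 0.2718 = 3.805 mg/L.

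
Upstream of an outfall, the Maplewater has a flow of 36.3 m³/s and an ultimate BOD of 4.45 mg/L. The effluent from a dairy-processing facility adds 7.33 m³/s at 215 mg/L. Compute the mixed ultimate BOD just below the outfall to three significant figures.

39.8 mg/L

Flow-weighted mixing: C = (Q_r C_r + Q_w C_w)/(Q_r + Q_w)
= (36.3×4.45 + 7.33×215)/(36.3 + 7.33) = 1737/43.63 = 39.82 mg/L.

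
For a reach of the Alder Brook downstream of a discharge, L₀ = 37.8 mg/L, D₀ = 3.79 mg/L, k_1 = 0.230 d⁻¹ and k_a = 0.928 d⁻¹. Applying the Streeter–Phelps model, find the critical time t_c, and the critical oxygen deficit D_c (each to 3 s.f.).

t_c ≈ 1.48 d; D_c ≈ 6.67 mg/L

With k_a/k_1 = 4.035 and 1 − D₀(k_a−k_1)/(k_1 L₀) = 0.6957,
t_c = ln(4.035 × 0.6957) / (0.928 − 0.230) = ln(2.807) / 0.6980 = 1.032/0.6980 = 1.479 d.
D_c = (k_1/k_a) L₀ e^(−k_1 t_c) = (0.230/0.928) × 37.8 × e^(−0.230×1.479) = 0.2478 × 37.8 × 0.7117 = 6.668 mg/L.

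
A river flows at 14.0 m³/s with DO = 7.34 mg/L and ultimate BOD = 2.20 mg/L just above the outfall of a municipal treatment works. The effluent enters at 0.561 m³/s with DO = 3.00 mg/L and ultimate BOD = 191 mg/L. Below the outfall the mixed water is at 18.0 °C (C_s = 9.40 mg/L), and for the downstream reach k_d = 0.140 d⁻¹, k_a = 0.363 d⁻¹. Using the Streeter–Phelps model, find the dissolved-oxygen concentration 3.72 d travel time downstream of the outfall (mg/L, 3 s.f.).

DO ≈ 6.83 mg/L

Mixed DO = (14.0×7.34 + 0.561×3.00)/(14.0+0.561) = 104.4/14.56 = 7.173 mg/L.
Mixed L₀ = (14.0×2.20 + 0.561×191)/(14.56) = 138.0/14.56 = 9.474 mg/L.
Initial deficit D₀ = C_s − DO₀ = 9.40 − 7.173 = 2.227 mg/L.
D(3.72) = [0.140×9.474/(0.363−0.140)](e^(−0.140×3.72) − e^(−0.363×3.72)) + 2.227 e^(−0.363×3.72)
= 5.948 × (0.5940 − 0.2591) + 2.227 × 0.2591 = 2.569 mg/L.
DO = 9.40 − 2.569 = 6.831 mg/L.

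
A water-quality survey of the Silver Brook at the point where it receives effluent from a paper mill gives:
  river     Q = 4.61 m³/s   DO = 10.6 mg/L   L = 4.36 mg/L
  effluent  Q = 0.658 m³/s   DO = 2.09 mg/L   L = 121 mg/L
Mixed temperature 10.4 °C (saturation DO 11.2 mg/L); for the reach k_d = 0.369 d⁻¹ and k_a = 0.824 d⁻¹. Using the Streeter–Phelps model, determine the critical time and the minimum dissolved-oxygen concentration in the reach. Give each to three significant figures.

t_c ≈ 1.51 d; minimum DO ≈ 6.35 mg/L

Mixed DO = (4.61×10.6 + 0.658×2.09)/(4.61+0.658) = 50.24/5.268 = 9.537 mg/L.
Mixed L₀ = (4.61×4.36 + 0.658×121)/(5.268) = 99.72/5.268 = 18.93 mg/L.
Initial deficit D₀ = C_s − DO₀ = 11.2 − 9.537 = 1.663 mg/L.
t_c = (1/0.4550) ln[(0.824/0.369)(1 − 1.663×0.4550/(0.369×18.93))] = 2.198 × ln(1.991) = 1.514 d.
D_c = (0.369/0.824) × 18.93 × e^(−0.369×1.514) = 0.4478 × 18.93 × 0.5720 = 4.849 mg/L.
Minimum DO = 11.2 − 4.849 = 6.351 mg/L.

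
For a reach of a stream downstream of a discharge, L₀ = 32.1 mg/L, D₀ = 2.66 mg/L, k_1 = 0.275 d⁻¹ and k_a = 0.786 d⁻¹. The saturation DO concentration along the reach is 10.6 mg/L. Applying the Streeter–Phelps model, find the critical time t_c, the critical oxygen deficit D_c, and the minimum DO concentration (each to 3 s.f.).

With k_a/k_1 = 2.858 and 1 − D₀(k_a−k_1)/(k_1 L₀) = 0.8460,
t_c = ln(2.858 × 0.8460) / (0.786 − 0.275) = ln(2.418) / 0.5110 = 0.8830/0.5110 = 1.728 d.
L(t_c) = L₀ e^(−k_1 t_c) = 32.1 × 0.6218 = 19.96 mg/L, and at the critical point k_a D_c = k_1 L, so D_c = (0.275/0.786) × 19.96 = 6.983 mg/L.
Minimum DO = C_s − D_c = 10.6 − 6.983 = 3.617 mg/L.

t_c ≈ 1.73 d; D_c ≈ 6.98 mg/L; min DO ≈ 3.62 mg/L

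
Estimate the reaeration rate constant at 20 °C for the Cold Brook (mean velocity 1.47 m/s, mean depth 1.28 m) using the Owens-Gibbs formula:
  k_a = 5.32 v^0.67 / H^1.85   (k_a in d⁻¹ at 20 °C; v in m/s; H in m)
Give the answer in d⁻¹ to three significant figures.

k_a = 5.32 × 1.47^0.67 / 1.28^1.85 = 5.32 × 1.295 / 1.579 = 4.362 d⁻¹.

k_a ≈ 4.36 d⁻¹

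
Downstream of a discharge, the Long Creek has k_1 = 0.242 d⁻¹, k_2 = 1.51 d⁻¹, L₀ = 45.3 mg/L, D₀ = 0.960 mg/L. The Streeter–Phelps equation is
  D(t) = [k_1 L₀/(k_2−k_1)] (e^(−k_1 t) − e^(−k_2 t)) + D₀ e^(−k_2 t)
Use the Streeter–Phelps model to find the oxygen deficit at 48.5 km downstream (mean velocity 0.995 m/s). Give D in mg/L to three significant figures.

D ≈ 4.26 mg/L

Travel time t = x/v = 48.5 km / (0.995 m/s) = 48500 m / 0.995 m/s = 48740 s = 0.5642 d.
k_1 L₀/(k_2−k_1) = 0.242×45.3/(1.51−0.242) = 10.96/1.268 = 8.646 mg/L.
e^(−k_1 t) = e^(−0.242×0.5642) = 0.8724; e^(−k_2 t) = e^(−1.51×0.5642) = 0.4266.
D = 8.646 × (0.8724 − 0.4266) + 0.960 × 0.4266 = 3.854 + 0.4095 = 4.264 mg/L.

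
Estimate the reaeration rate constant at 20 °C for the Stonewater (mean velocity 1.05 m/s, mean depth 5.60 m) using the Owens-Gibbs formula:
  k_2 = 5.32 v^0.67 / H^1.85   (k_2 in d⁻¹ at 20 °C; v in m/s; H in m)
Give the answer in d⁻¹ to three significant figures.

k_2 = 5.32 × 1.05^0.67 / 5.60^1.85 = 5.32 × 1.033 / 24.22 = 0.2270 d⁻¹.

k_2 ≈ 0.227 d⁻¹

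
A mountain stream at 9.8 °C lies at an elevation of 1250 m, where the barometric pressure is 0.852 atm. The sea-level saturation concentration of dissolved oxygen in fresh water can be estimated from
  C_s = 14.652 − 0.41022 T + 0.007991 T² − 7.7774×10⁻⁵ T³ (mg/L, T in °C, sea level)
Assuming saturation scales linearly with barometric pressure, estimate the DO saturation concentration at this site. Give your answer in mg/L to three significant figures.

C_s ≈ 9.65 mg/L

At sea level: C_s = 14.652 − 0.41022×9.8 + 0.007991×9.8² − 7.7774×10⁻⁵×9.8³ = 11.33 mg/L.
Pressure correction: C_s' = 11.33 × 0.852 = 9.650 mg/L.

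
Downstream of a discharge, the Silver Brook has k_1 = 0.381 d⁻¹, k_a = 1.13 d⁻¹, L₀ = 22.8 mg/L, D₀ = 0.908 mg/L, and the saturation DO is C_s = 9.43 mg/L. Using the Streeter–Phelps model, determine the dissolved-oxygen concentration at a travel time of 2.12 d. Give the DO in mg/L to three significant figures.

DO ≈ 5.23 mg/L

k_1 L₀/(k_a−k_1) = 0.381×22.8/(1.13−0.381) = 8.687/0.7490 = 11.60 mg/L.
e^(−k_1 t) = e^(−0.381×2.120) = 0.4459; e^(−k_a t) = e^(−1.13×2.120) = 0.09112.
D = 11.60 × (0.4459 − 0.09112) + 0.908 × 0.09112 = 4.114 + 0.08274 = 4.197 mg/L.
DO = C_s − D = 9.43 − 4.197 = 5.233 mg/L.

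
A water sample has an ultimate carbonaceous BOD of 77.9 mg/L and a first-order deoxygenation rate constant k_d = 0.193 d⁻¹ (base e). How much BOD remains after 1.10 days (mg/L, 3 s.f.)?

L_t = L₀ e^(−k_d t) = 77.9 × e^(−0.193×1.10) = 77.9 × 0.8087 = 63.00 mg/L.

L ≈ 63.0 mg/L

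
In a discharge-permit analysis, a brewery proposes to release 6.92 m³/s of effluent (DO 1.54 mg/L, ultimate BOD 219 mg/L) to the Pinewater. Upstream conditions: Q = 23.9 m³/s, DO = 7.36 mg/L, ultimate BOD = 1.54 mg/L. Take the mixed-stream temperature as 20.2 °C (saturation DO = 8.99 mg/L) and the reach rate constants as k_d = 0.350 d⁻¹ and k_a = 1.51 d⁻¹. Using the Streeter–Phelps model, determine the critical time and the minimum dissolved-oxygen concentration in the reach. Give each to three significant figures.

Mixed DO = (23.9×7.36 + 6.92×1.54)/(23.9+6.92) = 186.6/30.82 = 6.053 mg/L.
Mixed L₀ = (23.9×1.54 + 6.92×219)/(30.82) = 1552/30.82 = 50.37 mg/L.
Initial deficit D₀ = C_s − DO₀ = 8.99 − 6.053 = 2.937 mg/L.
t_c = (1/1.160) ln[(1.51/0.350)(1 − 2.937×1.160/(0.350×50.37))] = 0.8621 × ln(3.481) = 1.075 d.
D_c = (0.350/1.51) × 50.37 × e^(−0.350×1.075) = 0.2318 × 50.37 × 0.6864 = 8.013 mg/L.
Minimum DO = 8.99 − 8.013 = 0.9769 mg/L.

t_c ≈ 1.08 d; minimum DO ≈ 0.977 mg/L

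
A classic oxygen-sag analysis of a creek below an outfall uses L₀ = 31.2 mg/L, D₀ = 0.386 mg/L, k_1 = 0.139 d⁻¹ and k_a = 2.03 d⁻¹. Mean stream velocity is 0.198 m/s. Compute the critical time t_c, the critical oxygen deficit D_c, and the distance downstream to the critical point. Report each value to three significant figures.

t_c ≈ 1.32 d; D_c ≈ 1.78 mg/L; x_c ≈ 22.6 km

With k_a/k_1 = 14.60 and 1 − D₀(k_a−k_1)/(k_1 L₀) = 0.8317,
t_c = ln(14.60 × 0.8317) / (2.03 − 0.139) = ln(12.15) / 1.891 = 2.497/1.891 = 1.320 d.
D_c = (k_1/k_a) L₀ e^(−k_1 t_c) = (0.139/2.03) × 31.2 × e^(−0.139×1.320) = 0.06847 × 31.2 × 0.8323 = 1.778 mg/L.
x_c = v t_c = 0.198 m/s × 1.320 d × 86400 s/d = 22590 m ≈ 22.6 km.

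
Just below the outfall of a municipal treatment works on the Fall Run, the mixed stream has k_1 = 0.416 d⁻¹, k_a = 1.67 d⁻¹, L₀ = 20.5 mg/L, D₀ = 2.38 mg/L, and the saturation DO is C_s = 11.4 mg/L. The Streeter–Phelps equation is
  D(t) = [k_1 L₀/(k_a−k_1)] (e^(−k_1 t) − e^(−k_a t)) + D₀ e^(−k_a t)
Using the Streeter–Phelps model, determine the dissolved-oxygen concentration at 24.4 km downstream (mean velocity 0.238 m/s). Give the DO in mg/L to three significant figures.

Travel time t = x/v = 24.4 km / (0.238 m/s) = 24400 m / 0.238 m/s = 102500 s = 1.187 d.
k_1 L₀/(k_a−k_1) = 0.416×20.5/(1.67−0.416) = 8.528/1.254 = 6.801 mg/L.
e^(−k_1 t) = e^(−0.416×1.187) = 0.6104; e^(−k_a t) = e^(−1.67×1.187) = 0.1378.
D = 6.801 × (0.6104 − 0.1378) + 2.38 × 0.1378 = 3.214 + 0.3281 = 3.542 mg/L.
DO = C_s − D = 11.4 − 3.542 = 7.858 mg/L.

DO ≈ 7.86 mg/L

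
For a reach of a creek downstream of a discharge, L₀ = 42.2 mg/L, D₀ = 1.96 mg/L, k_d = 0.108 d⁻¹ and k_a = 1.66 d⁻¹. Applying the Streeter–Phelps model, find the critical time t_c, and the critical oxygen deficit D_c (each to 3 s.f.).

t_c = [1/(k_a−k_d)] ln[(k_a/k_d)(1 − D₀(k_a−k_d)/(k_d L₀))]
= [1/(1.66−0.108)] ln[(1.66/0.108)(1 − 1.96×1.552/(0.108×42.2))]
= (1/1.552) ln[15.37 × 0.3326] = 0.6443 × ln(5.112) = 0.6443 × 1.632 = 1.051 d.
D_c = (k_d/k_a) L₀ e^(−k_d t_c) = (0.108/1.66) × 42.2 × e^(−0.108×1.051) = 0.06506 × 42.2 × 0.8927 = 2.451 mg/L.

t_c ≈ 1.05 d; D_c ≈ 2.45 mg/L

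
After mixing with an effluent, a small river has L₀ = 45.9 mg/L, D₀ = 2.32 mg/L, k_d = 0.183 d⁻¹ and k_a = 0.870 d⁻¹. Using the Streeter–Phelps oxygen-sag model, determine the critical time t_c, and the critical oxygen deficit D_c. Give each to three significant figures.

t_c = [1/(k_a−k_d)] ln[(k_a/k_d)(1 − D₀(k_a−k_d)/(k_d L₀))]
= [1/(0.870−0.183)] ln[(0.870/0.183)(1 − 2.32×0.6870/(0.183×45.9))]
= (1/0.6870) ln[4.754 × 0.8103] = 1.456 × ln(3.852) = 1.456 × 1.349 = 1.963 d.
L(t_c) = L₀ e^(−k_d t_c) = 45.9 × 0.6982 = 32.05 mg/L, and at the critical point k_a D_c = k_d L, so D_c = (0.183/0.870) × 32.05 = 6.741 mg/L.

t_c ≈ 1.96 d; D_c ≈ 6.74 mg/L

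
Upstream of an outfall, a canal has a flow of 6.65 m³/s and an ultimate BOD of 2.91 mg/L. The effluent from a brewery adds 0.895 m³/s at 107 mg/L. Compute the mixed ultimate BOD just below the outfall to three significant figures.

15.3 mg/L

Flow-weighted mixing: C = (Q_r C_r + Q_w C_w)/(Q_r + Q_w)
= (6.65×2.91 + 0.895×107)/(6.65 + 0.895) = 115.1/7.545 = 15.26 mg/L.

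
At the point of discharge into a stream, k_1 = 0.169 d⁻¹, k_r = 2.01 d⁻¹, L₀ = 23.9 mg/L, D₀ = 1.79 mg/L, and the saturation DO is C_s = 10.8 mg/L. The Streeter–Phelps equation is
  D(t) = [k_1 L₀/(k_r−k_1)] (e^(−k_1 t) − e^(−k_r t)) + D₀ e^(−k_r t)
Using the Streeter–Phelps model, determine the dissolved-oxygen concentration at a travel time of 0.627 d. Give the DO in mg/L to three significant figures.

DO ≈ 8.94 mg/L

k_1 L₀/(k_r−k_1) = 0.169×23.9/(2.01−0.169) = 4.039/1.841 = 2.194 mg/L.
e^(−k_1 t) = e^(−0.169×0.6270) = 0.8995; e^(−k_r t) = e^(−2.01×0.6270) = 0.2836.
D = 2.194 × (0.8995 − 0.2836) + 1.79 × 0.2836 = 1.351 + 0.5076 = 1.859 mg/L.
DO = C_s − D = 10.8 − 1.859 = 8.941 mg/L.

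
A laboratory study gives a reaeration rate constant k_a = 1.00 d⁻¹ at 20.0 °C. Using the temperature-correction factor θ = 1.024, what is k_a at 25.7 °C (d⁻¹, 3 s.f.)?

k_a ≈ 1.14 d⁻¹

k_a(T₂) = k_a(T₁) · θ^(T₂−T₁) = 1.00 × 1.024^(25.7−20.0)
= 1.00 × 1.024^5.70 = 1.00 × 1.145 = 1.145 d⁻¹.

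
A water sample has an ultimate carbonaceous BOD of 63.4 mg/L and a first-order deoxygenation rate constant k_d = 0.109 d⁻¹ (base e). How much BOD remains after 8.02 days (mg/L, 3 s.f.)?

L_t = L₀ e^(−k_d t) = 63.4 × e^(−0.109×8.02) = 63.4 × 0.4172 = 26.45 mg/L.

L ≈ 26.5 mg/L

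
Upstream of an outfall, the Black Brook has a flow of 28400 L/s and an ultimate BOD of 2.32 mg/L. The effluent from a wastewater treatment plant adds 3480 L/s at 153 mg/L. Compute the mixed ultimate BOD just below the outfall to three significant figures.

Flow-weighted mixing: C = (Q_r C_r + Q_w C_w)/(Q_r + Q_w)
= (28400×2.32 + 3480×153)/(28400 + 3480) = 598300/31880 = 18.77 mg/L.

18.8 mg/L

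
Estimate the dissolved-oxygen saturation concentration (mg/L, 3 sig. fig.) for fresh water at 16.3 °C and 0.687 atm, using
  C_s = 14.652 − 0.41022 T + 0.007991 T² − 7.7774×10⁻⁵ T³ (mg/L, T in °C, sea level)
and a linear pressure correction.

At sea level: C_s = 14.652 − 0.41022×16.3 + 0.007991×16.3² − 7.7774×10⁻⁵×16.3³ = 9.752 mg/L.
Pressure correction: C_s' = 9.752 × 0.687 = 6.699 mg/L.

C_s ≈ 6.70 mg/L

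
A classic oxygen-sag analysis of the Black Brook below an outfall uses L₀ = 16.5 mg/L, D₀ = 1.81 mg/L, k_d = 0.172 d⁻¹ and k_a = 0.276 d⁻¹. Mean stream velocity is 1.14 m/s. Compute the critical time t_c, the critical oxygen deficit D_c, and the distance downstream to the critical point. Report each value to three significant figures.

At the critical point dD/dt = 0, so k_d L₀ e^(−k_d t) = k_a D. Substituting D(t) from the Streeter–Phelps equation and solving for t gives
t_c = ln[(k_a/k_d)(1 − D₀(k_a−k_d)/(k_d L₀))] / (k_a−k_d).
Here k_a−k_d = 0.1040 d⁻¹ and 1 − D₀(k_a−k_d)/(k_d L₀) = 1 − 1.81×0.1040/(0.172×16.5) = 0.9337, so
t_c = ln(1.605 × 0.9337) / 0.1040 = 0.4043 / 0.1040 = 3.887 d.
L(t_c) = L₀ e^(−k_d t_c) = 16.5 × 0.5124 = 8.455 mg/L, and at the critical point k_a D_c = k_d L, so D_c = (0.172/0.276) × 8.455 = 5.269 mg/L.
x_c = v t_c = 1.14 m/s × 3.887 d × 86400 s/d = 382900 m ≈ 383 km.

t_c ≈ 3.89 d; D_c ≈ 5.27 mg/L; x_c ≈ 383 km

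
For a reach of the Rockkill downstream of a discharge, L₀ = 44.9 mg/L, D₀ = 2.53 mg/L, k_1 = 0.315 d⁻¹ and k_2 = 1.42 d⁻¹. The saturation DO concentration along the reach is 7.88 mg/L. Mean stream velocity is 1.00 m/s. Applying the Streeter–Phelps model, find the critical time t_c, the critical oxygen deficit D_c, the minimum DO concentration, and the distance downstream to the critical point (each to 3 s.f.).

t_c ≈ 1.16 d; D_c ≈ 6.90 mg/L; min DO ≈ 0.976 mg/L; x_c ≈ 101 km

t_c = [1/(k_2−k_1)] ln[(k_2/k_1)(1 − D₀(k_2−k_1)/(k_1 L₀))]
= [1/(1.42−0.315)] ln[(1.42/0.315)(1 − 2.53×1.105/(0.315×44.9))]
= (1/1.105) ln[4.508 × 0.8023] = 0.9050 × ln(3.617) = 0.9050 × 1.286 = 1.163 d.
L(t_c) = L₀ e^(−k_1 t_c) = 44.9 × 0.6932 = 31.12 mg/L, and at the critical point k_2 D_c = k_1 L, so D_c = (0.315/1.42) × 31.12 = 6.904 mg/L.
Minimum DO = C_s − D_c = 7.88 − 6.904 = 0.9759 mg/L.
x_c = v t_c = 1.00 m/s × 1.163 d × 86400 s/d = 100500 m ≈ 101 km.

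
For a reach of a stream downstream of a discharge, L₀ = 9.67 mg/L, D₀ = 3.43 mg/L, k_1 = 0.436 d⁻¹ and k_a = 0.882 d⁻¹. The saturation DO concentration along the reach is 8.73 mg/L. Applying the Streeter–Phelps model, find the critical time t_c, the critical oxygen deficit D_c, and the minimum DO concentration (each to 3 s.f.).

t_c = [1/(k_a−k_1)] ln[(k_a/k_1)(1 − D₀(k_a−k_1)/(k_1 L₀))]
= [1/(0.882−0.436)] ln[(0.882/0.436)(1 − 3.43×0.4460/(0.436×9.67))]
= (1/0.4460) ln[2.023 × 0.6372] = 2.242 × ln(1.289) = 2.242 × 0.2538 = 0.5691 d.
D_c = (k_1/k_a) L₀ e^(−k_1 t_c) = (0.436/0.882) × 9.67 × e^(−0.436×0.5691) = 0.4943 × 9.67 × 0.7803 = 3.730 mg/L.
Minimum DO = C_s − D_c = 8.73 − 3.730 = 5.000 mg/L.

t_c ≈ 0.569 d; D_c ≈ 3.73 mg/L; min DO ≈ 5.00 mg/L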